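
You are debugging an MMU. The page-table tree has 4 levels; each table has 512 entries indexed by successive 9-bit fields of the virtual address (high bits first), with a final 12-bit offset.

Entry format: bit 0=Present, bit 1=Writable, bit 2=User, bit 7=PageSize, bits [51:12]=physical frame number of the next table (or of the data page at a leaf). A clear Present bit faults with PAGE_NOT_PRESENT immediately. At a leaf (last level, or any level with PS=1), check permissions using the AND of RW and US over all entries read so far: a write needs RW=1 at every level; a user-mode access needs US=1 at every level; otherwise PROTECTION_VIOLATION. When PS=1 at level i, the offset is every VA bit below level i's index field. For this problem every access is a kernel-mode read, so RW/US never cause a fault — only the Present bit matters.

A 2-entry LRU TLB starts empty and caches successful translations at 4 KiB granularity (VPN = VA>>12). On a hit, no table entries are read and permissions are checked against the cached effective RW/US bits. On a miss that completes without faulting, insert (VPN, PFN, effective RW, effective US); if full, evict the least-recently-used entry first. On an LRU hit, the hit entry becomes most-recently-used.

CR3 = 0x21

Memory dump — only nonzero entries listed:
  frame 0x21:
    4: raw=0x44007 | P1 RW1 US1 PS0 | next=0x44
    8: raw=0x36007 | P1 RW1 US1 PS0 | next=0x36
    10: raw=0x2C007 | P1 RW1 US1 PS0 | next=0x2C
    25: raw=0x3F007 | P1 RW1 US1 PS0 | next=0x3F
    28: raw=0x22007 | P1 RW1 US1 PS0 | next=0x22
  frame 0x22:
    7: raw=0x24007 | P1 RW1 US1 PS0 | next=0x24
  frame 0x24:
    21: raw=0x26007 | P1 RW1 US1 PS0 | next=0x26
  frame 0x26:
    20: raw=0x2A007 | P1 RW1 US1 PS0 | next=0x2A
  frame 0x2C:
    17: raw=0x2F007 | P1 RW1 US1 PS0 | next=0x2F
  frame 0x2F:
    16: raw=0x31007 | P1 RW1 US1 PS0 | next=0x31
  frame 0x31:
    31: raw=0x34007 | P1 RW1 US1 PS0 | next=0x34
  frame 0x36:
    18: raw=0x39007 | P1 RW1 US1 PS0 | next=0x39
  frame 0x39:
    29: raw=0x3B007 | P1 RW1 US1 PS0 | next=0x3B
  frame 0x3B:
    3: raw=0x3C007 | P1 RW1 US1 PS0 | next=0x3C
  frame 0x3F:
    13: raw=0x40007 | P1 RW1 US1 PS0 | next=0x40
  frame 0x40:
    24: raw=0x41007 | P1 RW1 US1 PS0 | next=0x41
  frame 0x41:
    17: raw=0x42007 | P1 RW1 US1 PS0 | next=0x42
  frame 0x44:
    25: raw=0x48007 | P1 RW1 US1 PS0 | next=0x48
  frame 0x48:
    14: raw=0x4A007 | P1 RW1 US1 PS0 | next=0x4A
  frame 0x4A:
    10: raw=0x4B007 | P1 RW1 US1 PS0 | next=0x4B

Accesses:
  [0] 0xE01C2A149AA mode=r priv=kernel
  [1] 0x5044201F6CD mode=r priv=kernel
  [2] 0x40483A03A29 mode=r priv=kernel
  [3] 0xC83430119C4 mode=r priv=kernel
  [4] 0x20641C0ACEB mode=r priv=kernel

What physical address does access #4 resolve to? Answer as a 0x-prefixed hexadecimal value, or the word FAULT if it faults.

Walk each access:
#0 VA=0xE01C2A149AA (r,kernel):
  L0 @0x21[28] → 0x22007  P=1,RW=1,US=1,PS=0
  L1 @0x22[7] → 0x24007  P=1,RW=1,US=1,PS=0
  L2 @0x24[21] → 0x26007  P=1,RW=1,US=1,PS=0
  L3 @0x26[20] → 0x2A007  P=1,RW=1,US=1,PS=0
  ⇒ phys 0x2A9AA  [4 reads]
#1 VA=0x5044201F6CD (r,kernel):
  L0 @0x21[10] → 0x2C007  P=1,RW=1,US=1,PS=0
  L1 @0x2C[17] → 0x2F007  P=1,RW=1,US=1,PS=0
  L2 @0x2F[16] → 0x31007  P=1,RW=1,US=1,PS=0
  L3 @0x31[31] → 0x34007  P=1,RW=1,US=1,PS=0
  ⇒ phys 0x346CD  [4 reads]
#2 VA=0x40483A03A29 (r,kernel):
  L0 @0x21[8] → 0x36007  P=1,RW=1,US=1,PS=0
  L1 @0x36[18] → 0x39007  P=1,RW=1,US=1,PS=0
  L2 @0x39[29] → 0x3B007  P=1,RW=1,US=1,PS=0
  L3 @0x3B[3] → 0x3C007  P=1,RW=1,US=1,PS=0
  ⇒ phys 0x3CA29  [4 reads]
#3 VA=0xC83430119C4 (r,kernel):
  L0 @0x21[25] → 0x3F007  P=1,RW=1,US=1,PS=0
  L1 @0x3F[13] → 0x40007  P=1,RW=1,US=1,PS=0
  L2 @0x40[24] → 0x41007  P=1,RW=1,US=1,PS=0
  L3 @0x41[17] → 0x42007  P=1,RW=1,US=1,PS=0
  ⇒ phys 0x429C4  [4 reads]
#4 VA=0x20641C0ACEB (r,kernel):
  L0 @0x21[4] → 0x44007  P=1,RW=1,US=1,PS=0
  L1 @0x44[25] → 0x48007  P=1,RW=1,US=1,PS=0
  L2 @0x48[14] → 0x4A007  P=1,RW=1,US=1,PS=0
  L3 @0x4A[10] → 0x4B007  P=1,RW=1,US=1,PS=0
  ⇒ phys 0x4BCEB  [4 reads]

Access #4 PA: 0x4BCEB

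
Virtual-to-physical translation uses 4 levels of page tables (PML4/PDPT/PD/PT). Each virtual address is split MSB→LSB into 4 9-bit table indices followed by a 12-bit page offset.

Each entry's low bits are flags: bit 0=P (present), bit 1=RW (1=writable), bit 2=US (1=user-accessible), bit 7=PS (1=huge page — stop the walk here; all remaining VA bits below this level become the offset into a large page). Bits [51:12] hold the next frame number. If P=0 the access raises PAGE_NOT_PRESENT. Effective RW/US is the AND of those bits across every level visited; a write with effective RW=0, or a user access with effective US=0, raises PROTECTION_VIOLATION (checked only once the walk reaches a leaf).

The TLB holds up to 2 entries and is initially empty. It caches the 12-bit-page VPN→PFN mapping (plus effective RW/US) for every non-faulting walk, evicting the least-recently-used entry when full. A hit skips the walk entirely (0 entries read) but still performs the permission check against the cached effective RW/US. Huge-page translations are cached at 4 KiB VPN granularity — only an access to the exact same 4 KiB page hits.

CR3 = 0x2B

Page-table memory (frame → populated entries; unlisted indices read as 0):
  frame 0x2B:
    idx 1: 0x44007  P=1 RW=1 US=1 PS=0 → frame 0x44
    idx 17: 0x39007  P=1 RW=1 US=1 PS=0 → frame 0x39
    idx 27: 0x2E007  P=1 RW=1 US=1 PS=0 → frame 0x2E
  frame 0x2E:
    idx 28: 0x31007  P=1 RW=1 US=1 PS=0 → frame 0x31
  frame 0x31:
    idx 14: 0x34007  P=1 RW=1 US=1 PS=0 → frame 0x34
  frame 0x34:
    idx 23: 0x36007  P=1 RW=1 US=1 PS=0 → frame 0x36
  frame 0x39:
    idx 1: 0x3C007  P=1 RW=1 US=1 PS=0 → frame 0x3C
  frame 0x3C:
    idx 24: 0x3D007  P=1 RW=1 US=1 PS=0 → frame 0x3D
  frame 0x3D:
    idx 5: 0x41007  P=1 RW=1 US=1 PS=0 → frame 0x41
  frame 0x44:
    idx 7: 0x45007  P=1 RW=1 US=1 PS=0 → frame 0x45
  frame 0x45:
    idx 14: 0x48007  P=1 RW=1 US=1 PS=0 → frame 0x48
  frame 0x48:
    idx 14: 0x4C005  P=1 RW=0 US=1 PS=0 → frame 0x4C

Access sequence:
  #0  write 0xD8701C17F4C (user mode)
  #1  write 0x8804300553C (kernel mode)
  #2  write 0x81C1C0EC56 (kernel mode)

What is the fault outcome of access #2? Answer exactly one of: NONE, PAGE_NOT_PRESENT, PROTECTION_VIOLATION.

Per-access translation:
#0 VA=0xD8701C17F4C (w,user):
  [0] read 0x2B idx=27: raw=0x2E007 flags P=1 W=1 U=1 S=0
  [1] read 0x2E idx=28: raw=0x31007 flags P=1 W=1 U=1 S=0
  [2] read 0x31 idx=14: raw=0x34007 flags P=1 W=1 U=1 S=0
  [3] read 0x34 idx=23: raw=0x36007 flags P=1 W=1 U=1 S=0
  ✓ 0x36F4C  — 4 lookups
#1 VA=0x8804300553C (w,kernel):
  [0] read 0x2B idx=17: raw=0x39007 flags P=1 W=1 U=1 S=0
  [1] read 0x39 idx=1: raw=0x3C007 flags P=1 W=1 U=1 S=0
  [2] read 0x3C idx=24: raw=0x3D007 flags P=1 W=1 U=1 S=0
  [3] read 0x3D idx=5: raw=0x41007 flags P=1 W=1 U=1 S=0
  ✓ 0x4153C  — 4 lookups
#2 VA=0x81C1C0EC56 (w,kernel):
  [0] read 0x2B idx=1: raw=0x44007 flags P=1 W=1 U=1 S=0
  [1] read 0x44 idx=7: raw=0x45007 flags P=1 W=1 U=1 S=0
  [2] read 0x45 idx=14: raw=0x48007 flags P=1 W=1 U=1 S=0
  [3] read 0x48 idx=14: raw=0x4C005 flags P=1 W=0 U=1 S=0
  → PROTECTION_VIOLATION  (4 entries read)

Access #2 fault: PROTECTION_VIOLATION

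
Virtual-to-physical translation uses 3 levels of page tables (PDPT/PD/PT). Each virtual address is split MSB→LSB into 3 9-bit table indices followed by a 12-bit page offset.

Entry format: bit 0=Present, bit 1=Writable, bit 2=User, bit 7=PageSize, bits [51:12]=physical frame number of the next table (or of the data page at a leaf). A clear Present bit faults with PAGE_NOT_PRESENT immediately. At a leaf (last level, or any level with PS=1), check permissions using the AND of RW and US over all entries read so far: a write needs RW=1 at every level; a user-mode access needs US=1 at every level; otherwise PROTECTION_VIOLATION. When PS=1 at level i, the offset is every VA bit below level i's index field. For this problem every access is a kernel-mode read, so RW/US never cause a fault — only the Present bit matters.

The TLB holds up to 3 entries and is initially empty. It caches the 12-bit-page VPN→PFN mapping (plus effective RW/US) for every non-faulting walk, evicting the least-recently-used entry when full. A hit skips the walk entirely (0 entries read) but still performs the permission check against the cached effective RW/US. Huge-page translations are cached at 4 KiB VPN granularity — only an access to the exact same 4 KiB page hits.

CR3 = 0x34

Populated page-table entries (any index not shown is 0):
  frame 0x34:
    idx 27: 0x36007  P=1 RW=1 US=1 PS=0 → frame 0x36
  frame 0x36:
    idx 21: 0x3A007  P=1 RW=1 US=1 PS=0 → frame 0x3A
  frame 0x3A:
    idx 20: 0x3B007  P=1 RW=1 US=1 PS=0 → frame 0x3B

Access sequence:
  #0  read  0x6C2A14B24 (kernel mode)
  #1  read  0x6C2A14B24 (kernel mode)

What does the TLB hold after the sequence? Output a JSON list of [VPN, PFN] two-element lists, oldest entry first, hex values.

Trace:
#0 VA=0x6C2A14B24 (r,kernel):
  [0] read 0x34 idx=27: raw=0x36007 flags P=1 W=1 U=1 S=0
  [1] read 0x36 idx=21: raw=0x3A007 flags P=1 W=1 U=1 S=0
  [2] read 0x3A idx=20: raw=0x3B007 flags P=1 W=1 U=1 S=0
  ⇒ phys 0x3BB24  [3 reads]
#1 VA=0x6C2A14B24 (r,kernel):
  TLB hit vpn=0x6C2A14 → PA=0x3BB24

TLB: [["0x6C2A14", "0x3B"]]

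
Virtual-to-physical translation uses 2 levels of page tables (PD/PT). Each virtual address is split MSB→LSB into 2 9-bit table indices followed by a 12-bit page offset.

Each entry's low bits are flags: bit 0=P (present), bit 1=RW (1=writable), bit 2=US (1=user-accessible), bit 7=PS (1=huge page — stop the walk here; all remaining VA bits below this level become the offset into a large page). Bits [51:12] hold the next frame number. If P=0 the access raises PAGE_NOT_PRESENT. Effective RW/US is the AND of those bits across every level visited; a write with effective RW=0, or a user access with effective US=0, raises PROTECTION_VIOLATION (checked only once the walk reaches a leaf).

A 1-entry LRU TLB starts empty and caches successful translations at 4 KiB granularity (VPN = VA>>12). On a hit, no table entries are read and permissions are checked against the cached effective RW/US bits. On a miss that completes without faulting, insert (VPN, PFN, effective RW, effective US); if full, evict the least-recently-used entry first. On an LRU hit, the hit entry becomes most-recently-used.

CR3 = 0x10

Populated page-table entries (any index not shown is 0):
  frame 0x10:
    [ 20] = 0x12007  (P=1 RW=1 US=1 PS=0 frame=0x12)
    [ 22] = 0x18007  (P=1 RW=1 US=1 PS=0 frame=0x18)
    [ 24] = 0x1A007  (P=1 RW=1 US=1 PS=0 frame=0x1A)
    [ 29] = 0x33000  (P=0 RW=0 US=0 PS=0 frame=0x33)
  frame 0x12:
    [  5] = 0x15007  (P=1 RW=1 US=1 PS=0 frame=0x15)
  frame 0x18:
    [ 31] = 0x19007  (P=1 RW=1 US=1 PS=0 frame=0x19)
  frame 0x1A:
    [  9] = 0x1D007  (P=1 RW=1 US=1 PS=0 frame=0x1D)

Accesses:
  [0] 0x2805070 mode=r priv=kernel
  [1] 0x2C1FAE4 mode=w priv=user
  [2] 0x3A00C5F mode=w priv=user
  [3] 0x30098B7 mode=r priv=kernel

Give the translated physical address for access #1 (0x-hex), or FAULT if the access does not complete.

Walk each access:
#0 VA=0x2805070 (r,kernel):
  lvl0: tbl 0x10, slot 20 ⇒ 0x12007 (P1/RW1/US1/PS0)
  lvl1: tbl 0x12, slot 5 ⇒ 0x15007 (P1/RW1/US1/PS0)
  ✓ 0x15070  — 2 lookups
#1 VA=0x2C1FAE4 (w,user):
  lvl0: tbl 0x10, slot 22 ⇒ 0x18007 (P1/RW1/US1/PS0)
  lvl1: tbl 0x18, slot 31 ⇒ 0x19007 (P1/RW1/US1/PS0)
  ✓ 0x19AE4  — 2 lookups
#2 VA=0x3A00C5F (w,user):
  lvl0: tbl 0x10, slot 29 ⇒ 0x33000 (P0/RW0/US0/PS0)
  → PAGE_NOT_PRESENT  (1 entries read)
#3 VA=0x30098B7 (r,kernel):
  lvl0: tbl 0x10, slot 24 ⇒ 0x1A007 (P1/RW1/US1/PS0)
  lvl1: tbl 0x1A, slot 9 ⇒ 0x1D007 (P1/RW1/US1/PS0)
  ✓ 0x1D8B7  — 2 lookups

Access #1 PA: 0x19AE4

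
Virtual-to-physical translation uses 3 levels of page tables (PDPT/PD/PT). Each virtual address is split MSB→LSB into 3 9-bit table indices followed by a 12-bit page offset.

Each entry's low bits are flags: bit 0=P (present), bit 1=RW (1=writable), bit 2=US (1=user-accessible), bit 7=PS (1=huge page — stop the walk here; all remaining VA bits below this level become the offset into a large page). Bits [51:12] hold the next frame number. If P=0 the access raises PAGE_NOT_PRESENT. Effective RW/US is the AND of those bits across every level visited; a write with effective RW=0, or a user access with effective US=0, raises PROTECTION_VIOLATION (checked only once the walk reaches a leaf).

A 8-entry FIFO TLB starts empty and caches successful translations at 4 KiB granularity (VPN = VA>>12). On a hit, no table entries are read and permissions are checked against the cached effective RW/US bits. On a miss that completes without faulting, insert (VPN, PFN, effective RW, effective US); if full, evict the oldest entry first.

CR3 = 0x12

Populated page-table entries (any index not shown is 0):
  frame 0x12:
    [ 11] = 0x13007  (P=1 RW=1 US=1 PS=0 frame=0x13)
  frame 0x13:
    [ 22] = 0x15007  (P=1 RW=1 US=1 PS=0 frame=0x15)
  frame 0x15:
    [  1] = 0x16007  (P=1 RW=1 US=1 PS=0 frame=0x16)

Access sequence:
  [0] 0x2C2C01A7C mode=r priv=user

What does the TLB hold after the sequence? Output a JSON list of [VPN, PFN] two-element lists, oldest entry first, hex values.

Walk each access:
#0 VA=0x2C2C01A7C (r,user):
  lvl0: tbl 0x12, slot 11 ⇒ 0x13007 (P1/RW1/US1/PS0)
  lvl1: tbl 0x13, slot 22 ⇒ 0x15007 (P1/RW1/US1/PS0)
  lvl2: tbl 0x15, slot 1 ⇒ 0x16007 (P1/RW1/US1/PS0)
  → PA=0x16A7C  (3 entries read)

TLB: [["0x2C2C01", "0x16"]]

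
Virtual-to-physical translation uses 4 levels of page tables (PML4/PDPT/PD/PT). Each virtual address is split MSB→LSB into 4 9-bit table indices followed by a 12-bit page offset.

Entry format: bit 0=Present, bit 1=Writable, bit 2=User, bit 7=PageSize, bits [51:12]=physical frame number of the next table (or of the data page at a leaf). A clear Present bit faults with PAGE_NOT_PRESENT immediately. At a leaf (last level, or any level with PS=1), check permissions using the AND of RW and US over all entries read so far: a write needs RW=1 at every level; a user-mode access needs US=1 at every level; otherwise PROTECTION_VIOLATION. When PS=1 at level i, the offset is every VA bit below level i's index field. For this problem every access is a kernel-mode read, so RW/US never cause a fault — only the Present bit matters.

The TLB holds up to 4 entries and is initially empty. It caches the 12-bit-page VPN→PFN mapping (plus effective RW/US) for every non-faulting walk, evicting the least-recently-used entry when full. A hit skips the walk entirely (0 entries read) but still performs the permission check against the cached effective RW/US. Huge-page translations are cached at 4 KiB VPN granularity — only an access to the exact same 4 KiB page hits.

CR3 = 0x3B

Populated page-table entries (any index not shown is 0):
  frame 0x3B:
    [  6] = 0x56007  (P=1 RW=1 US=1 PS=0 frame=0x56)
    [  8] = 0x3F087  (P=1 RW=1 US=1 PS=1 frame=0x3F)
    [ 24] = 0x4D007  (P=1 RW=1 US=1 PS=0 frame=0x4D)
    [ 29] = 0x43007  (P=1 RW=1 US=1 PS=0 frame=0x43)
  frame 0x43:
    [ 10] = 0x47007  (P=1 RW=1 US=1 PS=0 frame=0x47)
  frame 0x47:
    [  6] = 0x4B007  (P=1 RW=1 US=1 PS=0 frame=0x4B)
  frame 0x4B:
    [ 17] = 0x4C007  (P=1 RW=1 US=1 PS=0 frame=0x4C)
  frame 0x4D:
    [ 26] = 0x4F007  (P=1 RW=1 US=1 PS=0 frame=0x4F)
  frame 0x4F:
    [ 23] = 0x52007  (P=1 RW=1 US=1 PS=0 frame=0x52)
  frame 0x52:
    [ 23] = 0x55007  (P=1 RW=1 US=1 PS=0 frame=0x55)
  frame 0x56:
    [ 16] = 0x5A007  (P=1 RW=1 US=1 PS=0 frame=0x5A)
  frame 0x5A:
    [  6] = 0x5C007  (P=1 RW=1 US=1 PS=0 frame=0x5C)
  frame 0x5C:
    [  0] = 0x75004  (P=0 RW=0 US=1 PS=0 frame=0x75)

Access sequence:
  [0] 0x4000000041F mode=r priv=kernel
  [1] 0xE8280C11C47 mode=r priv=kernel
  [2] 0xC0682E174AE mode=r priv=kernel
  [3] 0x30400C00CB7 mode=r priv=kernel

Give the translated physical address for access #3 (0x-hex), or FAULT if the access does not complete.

Trace:
#0 VA=0x4000000041F (r,kernel):
  [0] read 0x3B idx=8: raw=0x3F087 flags P=1 W=1 U=1 S=1
  → PA=0x3F41F (huge @L0)  (1 entries read)
#1 VA=0xE8280C11C47 (r,kernel):
  [0] read 0x3B idx=29: raw=0x43007 flags P=1 W=1 U=1 S=0
  [1] read 0x43 idx=10: raw=0x47007 flags P=1 W=1 U=1 S=0
  [2] read 0x47 idx=6: raw=0x4B007 flags P=1 W=1 U=1 S=0
  [3] read 0x4B idx=17: raw=0x4C007 flags P=1 W=1 U=1 S=0
  → PA=0x4CC47  (4 entries read)
#2 VA=0xC0682E174AE (r,kernel):
  [0] read 0x3B idx=24: raw=0x4D007 flags P=1 W=1 U=1 S=0
  [1] read 0x4D idx=26: raw=0x4F007 flags P=1 W=1 U=1 S=0
  [2] read 0x4F idx=23: raw=0x52007 flags P=1 W=1 U=1 S=0
  [3] read 0x52 idx=23: raw=0x55007 flags P=1 W=1 U=1 S=0
  → PA=0x554AE  (4 entries read)
#3 VA=0x30400C00CB7 (r,kernel):
  [0] read 0x3B idx=6: raw=0x56007 flags P=1 W=1 U=1 S=0
  [1] read 0x56 idx=16: raw=0x5A007 flags P=1 W=1 U=1 S=0
  [2] read 0x5A idx=6: raw=0x5C007 flags P=1 W=1 U=1 S=0
  [3] read 0x5C idx=0: raw=0x75004 flags P=0 W=0 U=1 S=0
  → PAGE_NOT_PRESENT  (4 entries read)

Access #3 PA: FAULT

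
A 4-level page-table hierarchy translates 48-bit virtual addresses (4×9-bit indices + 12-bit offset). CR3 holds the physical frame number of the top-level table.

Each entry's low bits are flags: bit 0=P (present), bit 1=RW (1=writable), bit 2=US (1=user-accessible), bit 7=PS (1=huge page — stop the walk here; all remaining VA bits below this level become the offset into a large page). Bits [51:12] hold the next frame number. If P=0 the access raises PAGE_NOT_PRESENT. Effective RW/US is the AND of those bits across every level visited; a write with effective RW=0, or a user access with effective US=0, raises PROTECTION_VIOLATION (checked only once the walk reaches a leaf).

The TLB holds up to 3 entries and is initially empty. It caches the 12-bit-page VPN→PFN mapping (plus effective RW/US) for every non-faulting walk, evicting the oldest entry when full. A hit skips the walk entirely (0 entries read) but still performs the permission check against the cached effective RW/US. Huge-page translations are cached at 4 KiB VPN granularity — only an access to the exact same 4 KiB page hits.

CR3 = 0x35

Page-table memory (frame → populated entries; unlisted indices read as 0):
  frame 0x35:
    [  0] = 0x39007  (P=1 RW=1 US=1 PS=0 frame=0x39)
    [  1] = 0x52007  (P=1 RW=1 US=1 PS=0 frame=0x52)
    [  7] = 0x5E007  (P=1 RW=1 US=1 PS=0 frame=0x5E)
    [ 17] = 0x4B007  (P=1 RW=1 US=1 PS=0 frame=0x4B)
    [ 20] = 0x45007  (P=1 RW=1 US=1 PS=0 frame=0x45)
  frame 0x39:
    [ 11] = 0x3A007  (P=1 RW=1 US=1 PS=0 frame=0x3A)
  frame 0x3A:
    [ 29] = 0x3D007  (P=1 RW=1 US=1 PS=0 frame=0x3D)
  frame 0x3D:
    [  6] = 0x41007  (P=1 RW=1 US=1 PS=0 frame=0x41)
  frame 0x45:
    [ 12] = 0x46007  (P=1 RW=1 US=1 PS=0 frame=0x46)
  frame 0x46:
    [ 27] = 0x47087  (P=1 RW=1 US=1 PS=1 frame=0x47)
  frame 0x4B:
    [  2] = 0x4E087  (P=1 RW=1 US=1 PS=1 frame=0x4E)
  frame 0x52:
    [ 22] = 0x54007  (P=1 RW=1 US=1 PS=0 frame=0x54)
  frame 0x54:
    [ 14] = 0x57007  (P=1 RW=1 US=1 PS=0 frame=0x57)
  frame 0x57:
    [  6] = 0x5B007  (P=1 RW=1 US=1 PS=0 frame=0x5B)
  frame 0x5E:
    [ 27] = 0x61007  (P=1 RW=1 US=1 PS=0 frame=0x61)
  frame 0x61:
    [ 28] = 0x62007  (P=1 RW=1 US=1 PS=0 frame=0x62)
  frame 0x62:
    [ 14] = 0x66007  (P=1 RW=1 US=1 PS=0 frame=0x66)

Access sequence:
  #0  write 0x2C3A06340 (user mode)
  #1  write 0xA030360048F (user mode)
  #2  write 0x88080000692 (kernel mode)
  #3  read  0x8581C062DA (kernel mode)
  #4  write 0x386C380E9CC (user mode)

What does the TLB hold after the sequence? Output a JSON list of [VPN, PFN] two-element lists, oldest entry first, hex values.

Walk each access:
#0 VA=0x2C3A06340 (w,user):
  [0] read 0x35 idx=0: raw=0x39007 flags P=1 W=1 U=1 S=0
  [1] read 0x39 idx=11: raw=0x3A007 flags P=1 W=1 U=1 S=0
  [2] read 0x3A idx=29: raw=0x3D007 flags P=1 W=1 U=1 S=0
  [3] read 0x3D idx=6: raw=0x41007 flags P=1 W=1 U=1 S=0
  → PA=0x41340  (4 entries read)
#1 VA=0xA030360048F (w,user):
  [0] read 0x35 idx=20: raw=0x45007 flags P=1 W=1 U=1 S=0
  [1] read 0x45 idx=12: raw=0x46007 flags P=1 W=1 U=1 S=0
  [2] read 0x46 idx=27: raw=0x47087 flags P=1 W=1 U=1 S=1
  → PA=0x4748F (huge @L2)  (3 entries read)
#2 VA=0x88080000692 (w,kernel):
  [0] read 0x35 idx=17: raw=0x4B007 flags P=1 W=1 U=1 S=0
  [1] read 0x4B idx=2: raw=0x4E087 flags P=1 W=1 U=1 S=1
  → PA=0x4E692 (huge @L1)  (2 entries read)
#3 VA=0x8581C062DA (r,kernel):
  [0] read 0x35 idx=1: raw=0x52007 flags P=1 W=1 U=1 S=0
  [1] read 0x52 idx=22: raw=0x54007 flags P=1 W=1 U=1 S=0
  [2] read 0x54 idx=14: raw=0x57007 flags P=1 W=1 U=1 S=0
  [3] read 0x57 idx=6: raw=0x5B007 flags P=1 W=1 U=1 S=0
  → PA=0x5B2DA  (4 entries read)
#4 VA=0x386C380E9CC (w,user):
  [0] read 0x35 idx=7: raw=0x5E007 flags P=1 W=1 U=1 S=0
  [1] read 0x5E idx=27: raw=0x61007 flags P=1 W=1 U=1 S=0
  [2] read 0x61 idx=28: raw=0x62007 flags P=1 W=1 U=1 S=0
  [3] read 0x62 idx=14: raw=0x66007 flags P=1 W=1 U=1 S=0
  → PA=0x669CC  (4 entries read)

TLB: [["0x88080000", "0x4E"], ["0x8581C06", "0x5B"], ["0x386C380E", "0x66"]]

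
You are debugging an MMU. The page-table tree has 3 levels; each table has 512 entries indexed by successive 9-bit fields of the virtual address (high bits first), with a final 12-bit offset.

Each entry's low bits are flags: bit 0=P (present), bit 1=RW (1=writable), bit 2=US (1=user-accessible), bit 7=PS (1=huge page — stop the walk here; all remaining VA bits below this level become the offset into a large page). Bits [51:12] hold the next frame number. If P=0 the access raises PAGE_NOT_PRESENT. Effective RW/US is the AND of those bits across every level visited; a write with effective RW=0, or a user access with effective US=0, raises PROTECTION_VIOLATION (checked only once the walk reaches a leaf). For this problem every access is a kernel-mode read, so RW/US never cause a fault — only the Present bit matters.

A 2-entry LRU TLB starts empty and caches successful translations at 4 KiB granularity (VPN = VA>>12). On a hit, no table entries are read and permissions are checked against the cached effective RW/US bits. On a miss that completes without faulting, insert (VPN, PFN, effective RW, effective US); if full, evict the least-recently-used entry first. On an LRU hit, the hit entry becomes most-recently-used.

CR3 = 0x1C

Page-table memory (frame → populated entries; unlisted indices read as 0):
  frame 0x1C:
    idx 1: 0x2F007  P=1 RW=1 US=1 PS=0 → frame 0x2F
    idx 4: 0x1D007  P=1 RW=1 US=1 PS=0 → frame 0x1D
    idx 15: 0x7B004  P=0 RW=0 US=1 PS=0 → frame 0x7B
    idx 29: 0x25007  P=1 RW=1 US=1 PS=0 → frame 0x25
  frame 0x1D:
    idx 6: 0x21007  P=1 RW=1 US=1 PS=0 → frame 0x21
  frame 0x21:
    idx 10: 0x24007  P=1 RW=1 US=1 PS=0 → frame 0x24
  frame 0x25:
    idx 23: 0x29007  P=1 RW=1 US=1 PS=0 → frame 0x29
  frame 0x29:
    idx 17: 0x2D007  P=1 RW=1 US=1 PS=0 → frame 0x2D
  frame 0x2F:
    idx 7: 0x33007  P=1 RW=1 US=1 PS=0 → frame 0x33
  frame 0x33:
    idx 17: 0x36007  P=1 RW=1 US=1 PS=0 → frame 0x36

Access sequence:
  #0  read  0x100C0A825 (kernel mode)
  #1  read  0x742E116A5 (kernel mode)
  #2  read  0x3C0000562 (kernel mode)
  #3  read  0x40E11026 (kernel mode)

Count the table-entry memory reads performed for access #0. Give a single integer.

Walk each access:
#0 VA=0x100C0A825 (r,kernel):
  L0 @0x1C[4] → 0x1D007  P=1,RW=1,US=1,PS=0
  L1 @0x1D[6] → 0x21007  P=1,RW=1,US=1,PS=0
  L2 @0x21[10] → 0x24007  P=1,RW=1,US=1,PS=0
  ✓ 0x24825  — 3 lookups
#1 VA=0x742E116A5 (r,kernel):
  L0 @0x1C[29] → 0x25007  P=1,RW=1,US=1,PS=0
  L1 @0x25[23] → 0x29007  P=1,RW=1,US=1,PS=0
  L2 @0x29[17] → 0x2D007  P=1,RW=1,US=1,PS=0
  ✓ 0x2D6A5  — 3 lookups
#2 VA=0x3C0000562 (r,kernel):
  L0 @0x1C[15] → 0x7B004  P=0,RW=0,US=1,PS=0
  ✗ PAGE_NOT_PRESENT  [1 reads]
#3 VA=0x40E11026 (r,kernel):
  L0 @0x1C[1] → 0x2F007  P=1,RW=1,US=1,PS=0
  L1 @0x2F[7] → 0x33007  P=1,RW=1,US=1,PS=0
  L2 @0x33[17] → 0x36007  P=1,RW=1,US=1,PS=0
  ✓ 0x36026  — 3 lookups

Entries read for #0: 3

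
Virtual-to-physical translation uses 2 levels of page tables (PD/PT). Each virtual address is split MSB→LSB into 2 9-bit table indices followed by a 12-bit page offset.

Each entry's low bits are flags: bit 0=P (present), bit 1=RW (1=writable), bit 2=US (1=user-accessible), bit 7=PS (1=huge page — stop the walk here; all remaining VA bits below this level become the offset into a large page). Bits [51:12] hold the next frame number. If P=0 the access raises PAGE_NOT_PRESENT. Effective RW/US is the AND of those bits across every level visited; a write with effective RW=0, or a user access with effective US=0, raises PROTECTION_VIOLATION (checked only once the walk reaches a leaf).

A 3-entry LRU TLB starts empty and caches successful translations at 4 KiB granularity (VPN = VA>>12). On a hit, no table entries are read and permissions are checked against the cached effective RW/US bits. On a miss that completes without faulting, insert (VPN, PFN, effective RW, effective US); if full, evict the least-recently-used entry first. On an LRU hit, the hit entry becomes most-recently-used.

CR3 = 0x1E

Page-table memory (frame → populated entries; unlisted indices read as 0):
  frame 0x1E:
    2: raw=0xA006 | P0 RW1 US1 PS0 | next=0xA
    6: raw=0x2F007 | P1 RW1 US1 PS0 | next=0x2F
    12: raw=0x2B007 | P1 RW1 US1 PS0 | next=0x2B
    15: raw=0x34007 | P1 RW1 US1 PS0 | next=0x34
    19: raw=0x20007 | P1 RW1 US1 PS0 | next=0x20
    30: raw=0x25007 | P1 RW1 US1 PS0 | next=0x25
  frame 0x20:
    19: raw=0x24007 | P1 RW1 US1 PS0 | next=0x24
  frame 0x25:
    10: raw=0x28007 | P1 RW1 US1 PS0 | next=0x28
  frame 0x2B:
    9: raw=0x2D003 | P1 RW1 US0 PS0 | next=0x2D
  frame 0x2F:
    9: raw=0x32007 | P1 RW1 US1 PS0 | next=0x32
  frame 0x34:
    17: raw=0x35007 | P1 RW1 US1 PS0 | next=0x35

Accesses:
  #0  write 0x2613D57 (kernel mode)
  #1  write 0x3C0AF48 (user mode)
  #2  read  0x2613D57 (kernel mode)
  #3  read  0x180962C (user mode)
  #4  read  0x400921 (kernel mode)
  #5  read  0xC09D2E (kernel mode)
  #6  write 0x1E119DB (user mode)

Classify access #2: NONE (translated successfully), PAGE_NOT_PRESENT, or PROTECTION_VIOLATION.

Walk each access:
#0 VA=0x2613D57 (w,kernel):
  L0 @0x1E[19] → 0x20007  P=1,RW=1,US=1,PS=0
  L1 @0x20[19] → 0x24007  P=1,RW=1,US=1,PS=0
  → PA=0x24D57  (2 entries read)
#1 VA=0x3C0AF48 (w,user):
  L0 @0x1E[30] → 0x25007  P=1,RW=1,US=1,PS=0
  L1 @0x25[10] → 0x28007  P=1,RW=1,US=1,PS=0
  → PA=0x28F48  (2 entries read)
#2 VA=0x2613D57 (r,kernel):
  TLB hit vpn=0x2613 → PA=0x24D57
#3 VA=0x180962C (r,user):
  L0 @0x1E[12] → 0x2B007  P=1,RW=1,US=1,PS=0
  L1 @0x2B[9] → 0x2D003  P=1,RW=1,US=0,PS=0
  ✗ PROTECTION_VIOLATION  [2 reads]
#4 VA=0x400921 (r,kernel):
  L0 @0x1E[2] → 0xA006  P=0,RW=1,US=1,PS=0
  ✗ PAGE_NOT_PRESENT  [1 reads]
#5 VA=0xC09D2E (r,kernel):
  L0 @0x1E[6] → 0x2F007  P=1,RW=1,US=1,PS=0
  L1 @0x2F[9] → 0x32007  P=1,RW=1,US=1,PS=0
  → PA=0x32D2E  (2 entries read)
#6 VA=0x1E119DB (w,user):
  L0 @0x1E[15] → 0x34007  P=1,RW=1,US=1,PS=0
  L1 @0x34[17] → 0x35007  P=1,RW=1,US=1,PS=0
  → PA=0x359DB  (2 entries read)

Access #2 fault: NONE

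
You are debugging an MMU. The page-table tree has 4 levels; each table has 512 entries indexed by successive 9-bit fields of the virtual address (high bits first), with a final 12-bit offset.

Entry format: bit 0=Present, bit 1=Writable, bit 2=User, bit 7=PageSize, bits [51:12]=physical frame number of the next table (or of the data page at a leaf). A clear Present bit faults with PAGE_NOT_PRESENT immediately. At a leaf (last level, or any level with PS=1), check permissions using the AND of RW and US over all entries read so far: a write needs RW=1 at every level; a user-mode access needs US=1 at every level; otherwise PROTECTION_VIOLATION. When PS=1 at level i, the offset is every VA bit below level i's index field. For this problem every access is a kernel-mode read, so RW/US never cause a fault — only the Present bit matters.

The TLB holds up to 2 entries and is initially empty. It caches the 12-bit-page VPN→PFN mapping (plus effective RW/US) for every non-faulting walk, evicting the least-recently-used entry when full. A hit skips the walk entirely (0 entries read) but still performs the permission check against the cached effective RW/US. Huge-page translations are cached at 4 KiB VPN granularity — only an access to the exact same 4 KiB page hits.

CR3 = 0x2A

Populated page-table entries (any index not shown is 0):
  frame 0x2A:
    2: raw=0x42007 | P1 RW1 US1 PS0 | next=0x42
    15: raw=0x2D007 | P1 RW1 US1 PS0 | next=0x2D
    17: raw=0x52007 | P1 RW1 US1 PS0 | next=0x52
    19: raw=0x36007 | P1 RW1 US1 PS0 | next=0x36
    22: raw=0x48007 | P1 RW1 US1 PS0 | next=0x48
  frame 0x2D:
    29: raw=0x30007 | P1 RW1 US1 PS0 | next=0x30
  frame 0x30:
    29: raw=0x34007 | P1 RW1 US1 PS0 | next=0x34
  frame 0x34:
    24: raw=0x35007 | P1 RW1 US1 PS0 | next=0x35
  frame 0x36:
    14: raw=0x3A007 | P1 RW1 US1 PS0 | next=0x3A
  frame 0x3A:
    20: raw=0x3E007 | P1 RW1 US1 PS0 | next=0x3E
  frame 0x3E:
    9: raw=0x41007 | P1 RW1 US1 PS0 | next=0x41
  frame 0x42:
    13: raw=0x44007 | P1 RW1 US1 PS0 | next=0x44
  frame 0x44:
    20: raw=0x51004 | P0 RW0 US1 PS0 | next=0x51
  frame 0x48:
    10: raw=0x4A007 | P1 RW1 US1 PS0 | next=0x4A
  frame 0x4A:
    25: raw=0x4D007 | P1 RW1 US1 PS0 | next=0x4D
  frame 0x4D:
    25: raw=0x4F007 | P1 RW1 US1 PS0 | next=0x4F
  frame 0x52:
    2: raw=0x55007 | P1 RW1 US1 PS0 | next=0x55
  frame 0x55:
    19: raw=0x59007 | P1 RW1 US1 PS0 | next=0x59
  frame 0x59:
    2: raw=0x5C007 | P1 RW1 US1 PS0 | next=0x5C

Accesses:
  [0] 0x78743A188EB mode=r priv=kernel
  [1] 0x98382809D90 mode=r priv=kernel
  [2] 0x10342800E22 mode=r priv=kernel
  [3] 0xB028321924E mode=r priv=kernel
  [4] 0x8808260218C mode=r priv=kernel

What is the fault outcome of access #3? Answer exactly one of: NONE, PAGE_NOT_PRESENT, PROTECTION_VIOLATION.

Walk each access:
#0 VA=0x78743A188EB (r,kernel):
  L0: frame=0x2A idx=15 entry=0x2D007 [P=1 RW=1 US=1 PS=0]
  L1: frame=0x2D idx=29 entry=0x30007 [P=1 RW=1 US=1 PS=0]
  L2: frame=0x30 idx=29 entry=0x34007 [P=1 RW=1 US=1 PS=0]
  L3: frame=0x34 idx=24 entry=0x35007 [P=1 RW=1 US=1 PS=0]
  ✓ 0x358EB  — 4 lookups
#1 VA=0x98382809D90 (r,kernel):
  L0: frame=0x2A idx=19 entry=0x36007 [P=1 RW=1 US=1 PS=0]
  L1: frame=0x36 idx=14 entry=0x3A007 [P=1 RW=1 US=1 PS=0]
  L2: frame=0x3A idx=20 entry=0x3E007 [P=1 RW=1 US=1 PS=0]
  L3: frame=0x3E idx=9 entry=0x41007 [P=1 RW=1 US=1 PS=0]
  ✓ 0x41D90  — 4 lookups
#2 VA=0x10342800E22 (r,kernel):
  L0: frame=0x2A idx=2 entry=0x42007 [P=1 RW=1 US=1 PS=0]
  L1: frame=0x42 idx=13 entry=0x44007 [P=1 RW=1 US=1 PS=0]
  L2: frame=0x44 idx=20 entry=0x51004 [P=0 RW=0 US=1 PS=0]
  → PAGE_NOT_PRESENT  (3 entries read)
#3 VA=0xB028321924E (r,kernel):
  L0: frame=0x2A idx=22 entry=0x48007 [P=1 RW=1 US=1 PS=0]
  L1: frame=0x48 idx=10 entry=0x4A007 [P=1 RW=1 US=1 PS=0]
  L2: frame=0x4A idx=25 entry=0x4D007 [P=1 RW=1 US=1 PS=0]
  L3: frame=0x4D idx=25 entry=0x4F007 [P=1 RW=1 US=1 PS=0]
  ✓ 0x4F24E  — 4 lookups
#4 VA=0x8808260218C (r,kernel):
  L0: frame=0x2A idx=17 entry=0x52007 [P=1 RW=1 US=1 PS=0]
  L1: frame=0x52 idx=2 entry=0x55007 [P=1 RW=1 US=1 PS=0]
  L2: frame=0x55 idx=19 entry=0x59007 [P=1 RW=1 US=1 PS=0]
  L3: frame=0x59 idx=2 entry=0x5C007 [P=1 RW=1 US=1 PS=0]
  ✓ 0x5C18C  — 4 lookups

Access #3 fault: NONE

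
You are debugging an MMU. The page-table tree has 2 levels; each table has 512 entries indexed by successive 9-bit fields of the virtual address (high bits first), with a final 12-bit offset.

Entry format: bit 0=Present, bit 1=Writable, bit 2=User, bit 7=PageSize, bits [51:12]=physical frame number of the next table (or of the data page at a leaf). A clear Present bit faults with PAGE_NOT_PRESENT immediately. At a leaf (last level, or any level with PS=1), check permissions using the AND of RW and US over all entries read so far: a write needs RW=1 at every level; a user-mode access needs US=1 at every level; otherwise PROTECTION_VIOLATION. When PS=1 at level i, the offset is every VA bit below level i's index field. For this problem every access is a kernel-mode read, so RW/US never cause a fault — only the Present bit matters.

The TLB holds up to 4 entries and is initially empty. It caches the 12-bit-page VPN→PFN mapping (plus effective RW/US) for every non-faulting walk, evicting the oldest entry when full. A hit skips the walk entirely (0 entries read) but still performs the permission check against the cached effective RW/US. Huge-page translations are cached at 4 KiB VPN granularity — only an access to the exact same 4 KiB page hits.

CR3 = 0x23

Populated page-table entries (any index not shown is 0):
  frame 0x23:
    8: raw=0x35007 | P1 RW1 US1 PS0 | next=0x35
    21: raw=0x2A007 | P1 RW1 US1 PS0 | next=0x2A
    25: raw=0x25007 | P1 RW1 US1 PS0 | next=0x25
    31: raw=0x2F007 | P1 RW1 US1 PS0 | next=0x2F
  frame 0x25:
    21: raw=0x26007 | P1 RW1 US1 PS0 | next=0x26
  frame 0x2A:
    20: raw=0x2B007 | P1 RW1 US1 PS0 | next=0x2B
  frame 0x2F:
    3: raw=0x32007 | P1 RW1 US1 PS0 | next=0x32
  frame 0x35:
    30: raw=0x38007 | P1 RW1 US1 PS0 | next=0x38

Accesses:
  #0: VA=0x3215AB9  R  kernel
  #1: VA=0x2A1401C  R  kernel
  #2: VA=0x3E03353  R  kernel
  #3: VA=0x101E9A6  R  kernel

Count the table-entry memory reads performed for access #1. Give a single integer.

Per-access translation:
#0 VA=0x3215AB9 (r,kernel):
  lvl0: tbl 0x23, slot 25 ⇒ 0x25007 (P1/RW1/US1/PS0)
  lvl1: tbl 0x25, slot 21 ⇒ 0x26007 (P1/RW1/US1/PS0)
  ⇒ phys 0x26AB9  [2 reads]
#1 VA=0x2A1401C (r,kernel):
  lvl0: tbl 0x23, slot 21 ⇒ 0x2A007 (P1/RW1/US1/PS0)
  lvl1: tbl 0x2A, slot 20 ⇒ 0x2B007 (P1/RW1/US1/PS0)
  ⇒ phys 0x2B01C  [2 reads]
#2 VA=0x3E03353 (r,kernel):
  lvl0: tbl 0x23, slot 31 ⇒ 0x2F007 (P1/RW1/US1/PS0)
  lvl1: tbl 0x2F, slot 3 ⇒ 0x32007 (P1/RW1/US1/PS0)
  ⇒ phys 0x32353  [2 reads]
#3 VA=0x101E9A6 (r,kernel):
  lvl0: tbl 0x23, slot 8 ⇒ 0x35007 (P1/RW1/US1/PS0)
  lvl1: tbl 0x35, slot 30 ⇒ 0x38007 (P1/RW1/US1/PS0)
  ⇒ phys 0x389A6  [2 reads]

Entries read for #1: 2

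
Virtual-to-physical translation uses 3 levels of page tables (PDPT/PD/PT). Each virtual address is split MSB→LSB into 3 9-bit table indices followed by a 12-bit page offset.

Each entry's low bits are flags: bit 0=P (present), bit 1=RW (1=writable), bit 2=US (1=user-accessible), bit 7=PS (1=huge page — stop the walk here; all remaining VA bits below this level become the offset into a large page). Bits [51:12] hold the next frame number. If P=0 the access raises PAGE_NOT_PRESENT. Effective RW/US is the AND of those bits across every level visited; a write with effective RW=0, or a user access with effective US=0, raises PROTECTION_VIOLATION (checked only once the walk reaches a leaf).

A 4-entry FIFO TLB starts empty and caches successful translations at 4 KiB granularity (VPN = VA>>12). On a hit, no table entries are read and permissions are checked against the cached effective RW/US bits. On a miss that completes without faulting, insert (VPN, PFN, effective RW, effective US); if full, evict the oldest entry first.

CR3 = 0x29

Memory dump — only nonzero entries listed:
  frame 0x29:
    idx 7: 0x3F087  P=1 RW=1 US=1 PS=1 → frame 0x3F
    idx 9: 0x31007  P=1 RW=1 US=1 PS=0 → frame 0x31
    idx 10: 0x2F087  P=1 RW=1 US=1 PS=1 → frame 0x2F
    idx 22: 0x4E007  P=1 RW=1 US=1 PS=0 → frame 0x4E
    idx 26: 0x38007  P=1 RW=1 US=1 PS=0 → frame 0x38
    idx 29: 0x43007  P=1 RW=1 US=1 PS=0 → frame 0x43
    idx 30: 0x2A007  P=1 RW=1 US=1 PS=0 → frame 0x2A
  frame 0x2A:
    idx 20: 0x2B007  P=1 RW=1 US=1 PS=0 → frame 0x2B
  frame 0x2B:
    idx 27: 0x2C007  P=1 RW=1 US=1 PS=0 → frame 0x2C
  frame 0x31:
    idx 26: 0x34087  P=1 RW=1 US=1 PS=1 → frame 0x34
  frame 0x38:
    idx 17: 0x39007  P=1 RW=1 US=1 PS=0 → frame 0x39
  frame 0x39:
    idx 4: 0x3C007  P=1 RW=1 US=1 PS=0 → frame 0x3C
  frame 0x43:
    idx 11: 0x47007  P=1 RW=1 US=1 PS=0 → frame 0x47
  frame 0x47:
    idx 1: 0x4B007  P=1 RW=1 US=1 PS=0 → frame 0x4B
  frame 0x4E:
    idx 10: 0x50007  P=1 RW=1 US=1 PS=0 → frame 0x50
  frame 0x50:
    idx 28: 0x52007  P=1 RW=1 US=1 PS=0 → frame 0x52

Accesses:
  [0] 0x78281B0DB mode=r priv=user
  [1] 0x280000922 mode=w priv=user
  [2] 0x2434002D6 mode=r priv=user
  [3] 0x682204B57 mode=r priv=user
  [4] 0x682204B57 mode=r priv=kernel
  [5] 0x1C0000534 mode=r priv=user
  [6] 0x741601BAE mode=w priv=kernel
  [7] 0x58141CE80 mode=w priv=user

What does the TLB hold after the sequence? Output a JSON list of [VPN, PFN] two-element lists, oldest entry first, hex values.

Walk each access:
#0 VA=0x78281B0DB (r,user):
  lvl0: tbl 0x29, slot 30 ⇒ 0x2A007 (P1/RW1/US1/PS0)
  lvl1: tbl 0x2A, slot 20 ⇒ 0x2B007 (P1/RW1/US1/PS0)
  lvl2: tbl 0x2B, slot 27 ⇒ 0x2C007 (P1/RW1/US1/PS0)
  ⇒ phys 0x2C0DB  [3 reads]
#1 VA=0x280000922 (w,user):
  lvl0: tbl 0x29, slot 10 ⇒ 0x2F087 (P1/RW1/US1/PS1)
  ⇒ phys 0x2F922 (huge @L0)  [1 reads]
#2 VA=0x2434002D6 (r,user):
  lvl0: tbl 0x29, slot 9 ⇒ 0x31007 (P1/RW1/US1/PS0)
  lvl1: tbl 0x31, slot 26 ⇒ 0x34087 (P1/RW1/US1/PS1)
  ⇒ phys 0x342D6 (huge @L1)  [2 reads]
#3 VA=0x682204B57 (r,user):
  lvl0: tbl 0x29, slot 26 ⇒ 0x38007 (P1/RW1/US1/PS0)
  lvl1: tbl 0x38, slot 17 ⇒ 0x39007 (P1/RW1/US1/PS0)
  lvl2: tbl 0x39, slot 4 ⇒ 0x3C007 (P1/RW1/US1/PS0)
  ⇒ phys 0x3CB57  [3 reads]
#4 VA=0x682204B57 (r,kernel):
  TLB hit vpn=0x682204 → PA=0x3CB57
#5 VA=0x1C0000534 (r,user):
  lvl0: tbl 0x29, slot 7 ⇒ 0x3F087 (P1/RW1/US1/PS1)
  ⇒ phys 0x3F534 (huge @L0)  [1 reads]
#6 VA=0x741601BAE (w,kernel):
  lvl0: tbl 0x29, slot 29 ⇒ 0x43007 (P1/RW1/US1/PS0)
  lvl1: tbl 0x43, slot 11 ⇒ 0x47007 (P1/RW1/US1/PS0)
  lvl2: tbl 0x47, slot 1 ⇒ 0x4B007 (P1/RW1/US1/PS0)
  ⇒ phys 0x4BBAE  [3 reads]
#7 VA=0x58141CE80 (w,user):
  lvl0: tbl 0x29, slot 22 ⇒ 0x4E007 (P1/RW1/US1/PS0)
  lvl1: tbl 0x4E, slot 10 ⇒ 0x50007 (P1/RW1/US1/PS0)
  lvl2: tbl 0x50, slot 28 ⇒ 0x52007 (P1/RW1/US1/PS0)
  ⇒ phys 0x52E80  [3 reads]

TLB: [["0x682204", "0x3C"], ["0x1C0000", "0x3F"], ["0x741601", "0x4B"], ["0x58141C", "0x52"]]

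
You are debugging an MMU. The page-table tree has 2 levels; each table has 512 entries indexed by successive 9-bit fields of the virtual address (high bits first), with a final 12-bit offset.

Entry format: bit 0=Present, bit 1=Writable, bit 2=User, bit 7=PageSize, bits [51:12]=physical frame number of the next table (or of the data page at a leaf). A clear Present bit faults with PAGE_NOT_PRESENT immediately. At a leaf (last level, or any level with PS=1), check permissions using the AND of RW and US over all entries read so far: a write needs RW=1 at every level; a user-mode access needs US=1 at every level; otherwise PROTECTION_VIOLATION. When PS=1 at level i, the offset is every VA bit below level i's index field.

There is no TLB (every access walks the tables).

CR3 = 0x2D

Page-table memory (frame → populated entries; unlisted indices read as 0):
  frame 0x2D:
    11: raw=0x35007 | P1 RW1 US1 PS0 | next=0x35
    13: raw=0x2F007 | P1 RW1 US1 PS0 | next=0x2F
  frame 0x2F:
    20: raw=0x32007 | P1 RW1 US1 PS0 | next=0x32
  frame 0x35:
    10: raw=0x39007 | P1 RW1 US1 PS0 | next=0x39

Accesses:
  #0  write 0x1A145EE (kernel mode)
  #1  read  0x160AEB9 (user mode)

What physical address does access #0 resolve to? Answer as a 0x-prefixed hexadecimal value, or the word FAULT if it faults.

Trace:
#0 VA=0x1A145EE (w,kernel):
  lvl0: tbl 0x2D, slot 13 ⇒ 0x2F007 (P1/RW1/US1/PS0)
  lvl1: tbl 0x2F, slot 20 ⇒ 0x32007 (P1/RW1/US1/PS0)
  → PA=0x325EE  (2 entries read)
#1 VA=0x160AEB9 (r,user):
  lvl0: tbl 0x2D, slot 11 ⇒ 0x35007 (P1/RW1/US1/PS0)
  lvl1: tbl 0x35, slot 10 ⇒ 0x39007 (P1/RW1/US1/PS0)
  → PA=0x39EB9  (2 entries read)

Access #0 PA: 0x325EE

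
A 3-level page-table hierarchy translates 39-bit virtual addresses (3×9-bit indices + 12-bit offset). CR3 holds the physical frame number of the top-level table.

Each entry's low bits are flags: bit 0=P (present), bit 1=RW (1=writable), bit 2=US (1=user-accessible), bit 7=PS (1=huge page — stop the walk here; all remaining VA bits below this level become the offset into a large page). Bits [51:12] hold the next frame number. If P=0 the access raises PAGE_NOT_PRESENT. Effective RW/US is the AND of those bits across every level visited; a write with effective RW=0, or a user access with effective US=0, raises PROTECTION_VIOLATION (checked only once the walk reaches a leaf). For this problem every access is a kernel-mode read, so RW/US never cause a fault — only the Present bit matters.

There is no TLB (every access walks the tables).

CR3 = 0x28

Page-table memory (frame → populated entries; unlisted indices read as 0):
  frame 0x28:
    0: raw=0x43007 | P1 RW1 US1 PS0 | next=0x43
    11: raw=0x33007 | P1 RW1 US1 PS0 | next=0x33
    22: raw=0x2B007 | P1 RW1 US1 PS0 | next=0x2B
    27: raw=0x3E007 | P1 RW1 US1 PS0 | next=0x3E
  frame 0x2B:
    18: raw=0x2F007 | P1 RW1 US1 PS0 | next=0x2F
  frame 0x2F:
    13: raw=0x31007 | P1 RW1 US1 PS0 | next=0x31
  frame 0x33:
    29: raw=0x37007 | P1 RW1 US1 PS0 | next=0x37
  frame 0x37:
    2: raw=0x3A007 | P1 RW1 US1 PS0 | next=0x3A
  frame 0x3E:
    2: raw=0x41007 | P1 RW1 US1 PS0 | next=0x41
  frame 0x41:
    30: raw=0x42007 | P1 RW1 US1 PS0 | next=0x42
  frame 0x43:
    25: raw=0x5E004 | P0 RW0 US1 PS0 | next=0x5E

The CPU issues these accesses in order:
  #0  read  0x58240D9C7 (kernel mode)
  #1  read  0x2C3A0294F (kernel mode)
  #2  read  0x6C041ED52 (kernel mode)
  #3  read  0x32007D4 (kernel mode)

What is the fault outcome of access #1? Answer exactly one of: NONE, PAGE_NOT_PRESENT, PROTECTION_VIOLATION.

Trace:
#0 VA=0x58240D9C7 (r,kernel):
  L0: frame=0x28 idx=22 entry=0x2B007 [P=1 RW=1 US=1 PS=0]
  L1: frame=0x2B idx=18 entry=0x2F007 [P=1 RW=1 US=1 PS=0]
  L2: frame=0x2F idx=13 entry=0x31007 [P=1 RW=1 US=1 PS=0]
  ⇒ phys 0x319C7  [3 reads]
#1 VA=0x2C3A0294F (r,kernel):
  L0: frame=0x28 idx=11 entry=0x33007 [P=1 RW=1 US=1 PS=0]
  L1: frame=0x33 idx=29 entry=0x37007 [P=1 RW=1 US=1 PS=0]
  L2: frame=0x37 idx=2 entry=0x3A007 [P=1 RW=1 US=1 PS=0]
  ⇒ phys 0x3A94F  [3 reads]
#2 VA=0x6C041ED52 (r,kernel):
  L0: frame=0x28 idx=27 entry=0x3E007 [P=1 RW=1 US=1 PS=0]
  L1: frame=0x3E idx=2 entry=0x41007 [P=1 RW=1 US=1 PS=0]
  L2: frame=0x41 idx=30 entry=0x42007 [P=1 RW=1 US=1 PS=0]
  ⇒ phys 0x42D52  [3 reads]
#3 VA=0x32007D4 (r,kernel):
  L0: frame=0x28 idx=0 entry=0x43007 [P=1 RW=1 US=1 PS=0]
  L1: frame=0x43 idx=25 entry=0x5E004 [P=0 RW=0 US=1 PS=0]
  → PAGE_NOT_PRESENT  (2 entries read)

Access #1 fault: NONE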